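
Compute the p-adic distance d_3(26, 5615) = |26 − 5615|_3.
d_3(26, 5615) = 1/243

Step 1 — x − y = 26 − 5615 = -5589. Step 2 — v_3(-5589) = 5 (factor: -5589 = −(3^5 · 23); the sign does not affect v_p). Step 3 — |x − y|_3 = 3^{-5} = 1/243.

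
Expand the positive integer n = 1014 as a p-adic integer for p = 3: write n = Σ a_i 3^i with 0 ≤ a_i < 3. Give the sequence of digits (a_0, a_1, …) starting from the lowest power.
(a_0, a_1, …) = (0, 2, 1, 1, 0, 1, 1)

Repeated division by 3 gives the digits low-to-high: 1014 = 2·3^1 + 1·3^2 + 1·3^3 + 1·3^5 + 1·3^6. Digit sequence: (0, 2, 1, 1, 0, 1, 1).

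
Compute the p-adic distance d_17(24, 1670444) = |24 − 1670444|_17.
d_17(24, 1670444) = 1/83521

Step 1 — x − y = 24 − 1670444 = -1670420. Step 2 — v_17(-1670420) = 4 (factor: -1670420 = −(17^4 · 20); the sign does not affect v_p). Step 3 — |x − y|_17 = 17^{-4} = 1/83521.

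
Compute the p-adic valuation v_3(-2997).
v_3(-2997) = 4

v_3(n) is the largest exponent k such that 3^k divides n. Factor out: -2997 = -3^4 · 37. (Sign doesn't affect v_p.) So v_3(-2997) = 4.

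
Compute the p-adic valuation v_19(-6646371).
v_19(-6646371) = 4

v_19(n) is the largest exponent k such that 19^k divides n. Factor out: -6646371 = -19^4 · 51. (Sign doesn't affect v_p.) So v_19(-6646371) = 4.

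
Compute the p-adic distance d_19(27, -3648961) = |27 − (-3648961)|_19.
d_19(27, -3648961) = 1/130321

Step 1 — x − y = 27 − (-3648961) = 3648988. Step 2 — v_19(3648988) = 4 (factor: 3648988 = (19^4 · 28); the sign does not affect v_p). Step 3 — |x − y|_19 = 19^{-4} = 1/130321.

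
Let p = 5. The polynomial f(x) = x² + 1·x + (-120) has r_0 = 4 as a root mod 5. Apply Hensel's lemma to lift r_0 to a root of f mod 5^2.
r_1 = 4 (mod 25)

Hensel: r_{i+1} = r_i − f(r_i)·(f′(r_i))^{-1} mod 5^{i+2}, f′(x) = 2x + 1. Iterate:
  r_0 = 4 (mod 5)
  r_1 = 4 (mod 25)
Final: r = 4 satisfies f(r) ≡ 0 mod 5^2.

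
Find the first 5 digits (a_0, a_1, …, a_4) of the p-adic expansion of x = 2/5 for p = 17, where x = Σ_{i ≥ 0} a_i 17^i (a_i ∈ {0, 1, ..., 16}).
(a_0, …, a_4) = (14, 6, 3, 10, 13)

v_17(2/5) = 0 (numerator and denominator both coprime to 17), so x ∈ ℤ_17^×. Compute digits iteratively via a_i = x_i mod 17, x_{i+1} = (x_i − a_i)/17, with x_0 = x:
  x_0 = 2/5;  a_0 = 14;  x_1 = (x_0 − 14)/17 = -4/5
  x_1 = -4/5;  a_1 = 6;  x_2 = (x_1 − 6)/17 = -2/5
  x_2 = -2/5;  a_2 = 3;  x_3 = (x_2 − 3)/17 = -1/5
  x_3 = -1/5;  a_3 = 10;  x_4 = (x_3 − 10)/17 = -3/5
  x_4 = -3/5;  a_4 = 13;  x_5 = (x_4 − 13)/17 = -4/5
Digits: (14, 6, 3, 10, 13).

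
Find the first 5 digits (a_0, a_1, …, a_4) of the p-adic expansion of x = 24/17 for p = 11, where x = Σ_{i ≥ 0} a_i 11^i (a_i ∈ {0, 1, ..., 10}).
(a_0, …, a_4) = (4, 3, 1, 7, 0)

v_11(24/17) = 0 (numerator and denominator both coprime to 11), so x ∈ ℤ_11^×. Compute digits iteratively via a_i = x_i mod 11, x_{i+1} = (x_i − a_i)/11, with x_0 = x:
  x_0 = 24/17;  a_0 = 4;  x_1 = (x_0 − 4)/11 = -4/17
  x_1 = -4/17;  a_1 = 3;  x_2 = (x_1 − 3)/11 = -5/17
  x_2 = -5/17;  a_2 = 1;  x_3 = (x_2 − 1)/11 = -2/17
  x_3 = -2/17;  a_3 = 7;  x_4 = (x_3 − 7)/11 = -11/17
  x_4 = -11/17;  a_4 = 0;  x_5 = (x_4 − 0)/11 = -1/17
Digits: (4, 3, 1, 7, 0).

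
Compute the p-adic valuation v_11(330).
v_11(330) = 1

v_11(n) is the largest exponent k such that 11^k divides n. Factor out: 330 = 11^1 · 30. (Sign doesn't affect v_p.) So v_11(330) = 1.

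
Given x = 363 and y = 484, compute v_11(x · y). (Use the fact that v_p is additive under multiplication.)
v_11(175692) = 4

v_p(x) = 2 (factor: 363 = 11^2 · 3); v_p(y) = 2 (factor: 484 = 11^2 · 4). Additivity: v_p(xy) = v_p(x) + v_p(y) = 2 + 2 = 4. (Direct check: xy = 175692 = 11^4 · (12).)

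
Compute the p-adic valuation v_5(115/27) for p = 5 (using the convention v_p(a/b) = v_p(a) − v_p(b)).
v_5(115/27) = 1

Factor powers of 5 from the numerator and denominator of the reduced fraction: 115 = 5^1 · 23 and 27 = 5^0 · 27. Apply v_p(a/b) = v_p(a) − v_p(b): v_5(115/27) = 1 − 0 = 1.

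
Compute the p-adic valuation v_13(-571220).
v_13(-571220) = 4

v_13(n) is the largest exponent k such that 13^k divides n. Factor out: -571220 = -13^4 · 20. (Sign doesn't affect v_p.) So v_13(-571220) = 4.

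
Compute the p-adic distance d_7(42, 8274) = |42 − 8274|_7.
d_7(42, 8274) = 1/343

Step 1 — x − y = 42 − 8274 = -8232. Step 2 — v_7(-8232) = 3 (factor: -8232 = −(7^3 · 24); the sign does not affect v_p). Step 3 — |x − y|_7 = 7^{-3} = 1/343.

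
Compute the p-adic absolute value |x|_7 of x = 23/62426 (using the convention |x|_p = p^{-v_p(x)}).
|23/62426|_7 = 2401

Step 1 — compute v_7(x) by factoring powers of 7 out of the numerator and denominator: v_7(23/62426) = -4. Step 2 — apply |x|_p = p^{-v_p(x)} = 7^{4} = 2401.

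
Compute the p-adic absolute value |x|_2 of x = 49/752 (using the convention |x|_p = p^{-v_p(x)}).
|49/752|_2 = 16

Step 1 — compute v_2(x) by factoring powers of 2 out of the numerator and denominator: v_2(49/752) = -4. Step 2 — apply |x|_p = p^{-v_p(x)} = 2^{4} = 16.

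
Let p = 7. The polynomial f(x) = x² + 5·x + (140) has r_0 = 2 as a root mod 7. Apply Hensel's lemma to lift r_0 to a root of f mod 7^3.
r_2 = 317 (mod 343)

Hensel: r_{i+1} = r_i − f(r_i)·(f′(r_i))^{-1} mod 7^{i+2}, f′(x) = 2x + 5. Iterate:
  r_0 = 2 (mod 7)
  r_1 = 23 (mod 49)
  r_2 = 317 (mod 343)
Final: r = 317 satisfies f(r) ≡ 0 mod 7^3.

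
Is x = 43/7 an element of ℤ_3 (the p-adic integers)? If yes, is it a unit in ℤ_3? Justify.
x ∈ ℤ_3^× (unit); v_3(x) = 0

ℤ_3 = {x ∈ ℚ_3 : v_3(x) ≥ 0} and ℤ_3^× = {x ∈ ℤ_3 : v_3(x) = 0}. Here v_3(43/7) = v_3(num) − v_3(den) = 0; compare against these criteria.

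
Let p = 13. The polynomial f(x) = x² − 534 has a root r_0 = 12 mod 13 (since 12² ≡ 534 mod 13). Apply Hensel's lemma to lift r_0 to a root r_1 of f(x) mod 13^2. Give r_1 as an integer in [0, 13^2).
r_1 = 155 (mod 169)

Hensel's recurrence: r_{i+1} = r_i − f(r_i)·(f′(r_i))^{-1} mod 13^{i+2}, with f′(x) = 2x. Iterate:
  r_0 = 12 (mod 13)
  r_1 = 155 (mod 169)
Final: r_1 = 155, and one checks f(r_1) ≡ 0 mod 13^2.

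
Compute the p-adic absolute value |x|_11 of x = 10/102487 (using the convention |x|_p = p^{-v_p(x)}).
|10/102487|_11 = 14641

Step 1 — compute v_11(x) by factoring powers of 11 out of the numerator and denominator: v_11(10/102487) = -4. Step 2 — apply |x|_p = p^{-v_p(x)} = 11^{4} = 14641.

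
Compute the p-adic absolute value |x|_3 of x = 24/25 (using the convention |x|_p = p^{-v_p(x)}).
|24/25|_3 = 1/3

Step 1 — compute v_3(x) by factoring powers of 3 out of the numerator and denominator: v_3(24/25) = 1. Step 2 — apply |x|_p = p^{-v_p(x)} = 3^{-1} = 1/3.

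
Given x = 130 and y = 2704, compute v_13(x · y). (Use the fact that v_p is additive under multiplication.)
v_13(351520) = 3

v_p(x) = 1 (factor: 130 = 13^1 · 10); v_p(y) = 2 (factor: 2704 = 13^2 · 16). Additivity: v_p(xy) = v_p(x) + v_p(y) = 1 + 2 = 3. (Direct check: xy = 351520 = 13^3 · (160).)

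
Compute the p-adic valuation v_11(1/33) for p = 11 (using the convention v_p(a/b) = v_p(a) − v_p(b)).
v_11(1/33) = -1

Factor powers of 11 from the numerator and denominator of the reduced fraction: 1 = 11^0 · 1 and 33 = 11^1 · 3. Apply v_p(a/b) = v_p(a) − v_p(b): v_11(1/33) = 0 − 1 = -1.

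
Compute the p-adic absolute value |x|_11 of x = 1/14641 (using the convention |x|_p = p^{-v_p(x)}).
|1/14641|_11 = 14641

Step 1 — compute v_11(x) by factoring powers of 11 out of the numerator and denominator: v_11(1/14641) = -4. Step 2 — apply |x|_p = p^{-v_p(x)} = 11^{4} = 14641.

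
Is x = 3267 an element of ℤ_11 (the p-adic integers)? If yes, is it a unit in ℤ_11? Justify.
x ∈ ℤ_11 but not a unit; v_11(x) = 2 > 0

ℤ_11 = {x ∈ ℚ_11 : v_11(x) ≥ 0} and ℤ_11^× = {x ∈ ℤ_11 : v_11(x) = 0}. Here v_11(3267) = v_11(num) − v_11(den) = 2; compare against these criteria.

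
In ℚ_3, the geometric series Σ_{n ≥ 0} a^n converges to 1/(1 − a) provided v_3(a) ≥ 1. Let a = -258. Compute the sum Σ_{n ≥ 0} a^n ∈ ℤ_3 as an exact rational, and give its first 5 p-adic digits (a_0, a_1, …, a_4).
Σ a^n = 1/(1 − a) = 1/259;  first 5 digits = (1, 1, 2, 2, 0)

v_3(a) = 1 ≥ 1, so the series converges in ℤ_3 to 1/(1 − a) = 1/(1 − (-258)) = 1/259. Expand this rational in ℤ_3: compute digits iteratively via d_i = x_i mod 3, x_{i+1} = (x_i − d_i)/3. The first 5 digits are (1, 1, 2, 2, 0).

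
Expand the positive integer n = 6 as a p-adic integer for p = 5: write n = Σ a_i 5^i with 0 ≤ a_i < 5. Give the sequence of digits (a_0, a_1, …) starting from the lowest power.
(a_0, a_1, …) = (1, 1)

Repeated division by 5 gives the digits low-to-high: 6 = 1 + 1·5^1. Digit sequence: (1, 1).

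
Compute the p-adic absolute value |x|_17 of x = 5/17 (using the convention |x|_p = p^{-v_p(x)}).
|5/17|_17 = 17

Step 1 — compute v_17(x) by factoring powers of 17 out of the numerator and denominator: v_17(5/17) = -1. Step 2 — apply |x|_p = p^{-v_p(x)} = 17^{1} = 17.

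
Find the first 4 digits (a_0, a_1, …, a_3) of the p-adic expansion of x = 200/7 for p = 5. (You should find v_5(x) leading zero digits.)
(a_0, …, a_3) = (0, 0, 4, 3)

v_5(200/7) = 2, so a_0 = ... = a_1 = 0. Factor out: x = 5^2 · u with u = 8/7 a unit in ℤ_5. Expand u iteratively via a_{v+i} = u_i mod 5, u_{i+1} = (u_i − a_{v+i})/5:
  u_0 = 8/7;  a_2 = 4;  u_1 = (u_0 − 4)/5 = -4/7
  u_1 = -4/7;  a_3 = 3;  u_2 = (u_1 − 3)/5 = -5/7
Digits: (0, 0, 4, 3).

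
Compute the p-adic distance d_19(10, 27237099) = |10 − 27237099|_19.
d_19(10, 27237099) = 1/2476099

Step 1 — x − y = 10 − 27237099 = -27237089. Step 2 — v_19(-27237089) = 5 (factor: -27237089 = −(19^5 · 11); the sign does not affect v_p). Step 3 — |x − y|_19 = 19^{-5} = 1/2476099.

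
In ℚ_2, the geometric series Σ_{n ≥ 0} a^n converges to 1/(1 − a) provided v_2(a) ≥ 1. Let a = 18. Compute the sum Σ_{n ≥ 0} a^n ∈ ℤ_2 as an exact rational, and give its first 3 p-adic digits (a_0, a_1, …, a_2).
Σ a^n = 1/(1 − a) = -1/17;  first 3 digits = (1, 1, 1)

v_2(a) = 1 ≥ 1, so the series converges in ℤ_2 to 1/(1 − a) = 1/(1 − 18) = -1/17. Expand this rational in ℤ_2: compute digits iteratively via d_i = x_i mod 2, x_{i+1} = (x_i − d_i)/2. The first 3 digits are (1, 1, 1).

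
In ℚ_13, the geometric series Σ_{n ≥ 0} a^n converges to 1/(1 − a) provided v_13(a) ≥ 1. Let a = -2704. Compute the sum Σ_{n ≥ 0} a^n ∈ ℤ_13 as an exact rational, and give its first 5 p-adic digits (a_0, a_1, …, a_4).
Σ a^n = 1/(1 − a) = 1/2705;  first 5 digits = (1, 0, 10, 11, 8)

v_13(a) = 2 ≥ 1, so the series converges in ℤ_13 to 1/(1 − a) = 1/(1 − (-2704)) = 1/2705. Expand this rational in ℤ_13: compute digits iteratively via d_i = x_i mod 13, x_{i+1} = (x_i − d_i)/13. The first 5 digits are (1, 0, 10, 11, 8).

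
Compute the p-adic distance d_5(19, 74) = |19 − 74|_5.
d_5(19, 74) = 1/5

Step 1 — x − y = 19 − 74 = -55. Step 2 — v_5(-55) = 1 (factor: -55 = −(5^1 · 11); the sign does not affect v_p). Step 3 — |x − y|_5 = 5^{-1} = 1/5.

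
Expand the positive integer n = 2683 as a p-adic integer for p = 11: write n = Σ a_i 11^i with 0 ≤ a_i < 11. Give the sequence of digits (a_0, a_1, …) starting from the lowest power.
(a_0, a_1, …) = (10, 1, 0, 2)

Repeated division by 11 gives the digits low-to-high: 2683 = 10 + 1·11^1 + 2·11^3. Digit sequence: (10, 1, 0, 2).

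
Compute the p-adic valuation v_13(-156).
v_13(-156) = 1

v_13(n) is the largest exponent k such that 13^k divides n. Factor out: -156 = -13^1 · 12. (Sign doesn't affect v_p.) So v_13(-156) = 1.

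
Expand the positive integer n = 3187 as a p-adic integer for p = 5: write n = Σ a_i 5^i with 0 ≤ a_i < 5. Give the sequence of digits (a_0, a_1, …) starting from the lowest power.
(a_0, a_1, …) = (2, 2, 2, 0, 0, 1)

Repeated division by 5 gives the digits low-to-high: 3187 = 2 + 2·5^1 + 2·5^2 + 1·5^5. Digit sequence: (2, 2, 2, 0, 0, 1).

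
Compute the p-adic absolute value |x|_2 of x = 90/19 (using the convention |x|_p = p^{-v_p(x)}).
|90/19|_2 = 1/2

Step 1 — compute v_2(x) by factoring powers of 2 out of the numerator and denominator: v_2(90/19) = 1. Step 2 — apply |x|_p = p^{-v_p(x)} = 2^{-1} = 1/2.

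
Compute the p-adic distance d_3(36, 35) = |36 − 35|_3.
d_3(36, 35) = 1

Step 1 — x − y = 36 − 35 = 1. Step 2 — v_3(1) = 0 (factor: 1 = (3^0 · 1); the sign does not affect v_p). Step 3 — |x − y|_3 = 3^{0} = 1.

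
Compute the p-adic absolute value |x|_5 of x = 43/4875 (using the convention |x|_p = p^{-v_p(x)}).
|43/4875|_5 = 125

Step 1 — compute v_5(x) by factoring powers of 5 out of the numerator and denominator: v_5(43/4875) = -3. Step 2 — apply |x|_p = p^{-v_p(x)} = 5^{3} = 125.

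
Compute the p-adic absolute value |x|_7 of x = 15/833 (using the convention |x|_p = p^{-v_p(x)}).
|15/833|_7 = 49

Step 1 — compute v_7(x) by factoring powers of 7 out of the numerator and denominator: v_7(15/833) = -2. Step 2 — apply |x|_p = p^{-v_p(x)} = 7^{2} = 49.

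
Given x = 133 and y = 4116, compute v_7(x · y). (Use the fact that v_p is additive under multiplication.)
v_7(547428) = 4

v_p(x) = 1 (factor: 133 = 7^1 · 19); v_p(y) = 3 (factor: 4116 = 7^3 · 12). Additivity: v_p(xy) = v_p(x) + v_p(y) = 1 + 3 = 4. (Direct check: xy = 547428 = 7^4 · (228).)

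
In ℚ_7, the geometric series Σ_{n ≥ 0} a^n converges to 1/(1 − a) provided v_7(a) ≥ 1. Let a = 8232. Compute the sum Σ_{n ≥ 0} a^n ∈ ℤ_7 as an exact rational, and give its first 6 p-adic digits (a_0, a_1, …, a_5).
Σ a^n = 1/(1 − a) = -1/8231;  first 6 digits = (1, 0, 0, 3, 3, 0)

v_7(a) = 3 ≥ 1, so the series converges in ℤ_7 to 1/(1 − a) = 1/(1 − 8232) = -1/8231. Expand this rational in ℤ_7: compute digits iteratively via d_i = x_i mod 7, x_{i+1} = (x_i − d_i)/7. The first 6 digits are (1, 0, 0, 3, 3, 0).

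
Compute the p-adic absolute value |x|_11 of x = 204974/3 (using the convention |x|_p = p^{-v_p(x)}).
|204974/3|_11 = 1/14641

Step 1 — compute v_11(x) by factoring powers of 11 out of the numerator and denominator: v_11(204974/3) = 4. Step 2 — apply |x|_p = p^{-v_p(x)} = 11^{-4} = 1/14641.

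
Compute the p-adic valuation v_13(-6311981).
v_13(-6311981) = 5

v_13(n) is the largest exponent k such that 13^k divides n. Factor out: -6311981 = -13^5 · 17. (Sign doesn't affect v_p.) So v_13(-6311981) = 5.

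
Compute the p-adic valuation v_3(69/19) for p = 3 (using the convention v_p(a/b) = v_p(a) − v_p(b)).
v_3(69/19) = 1

Factor powers of 3 from the numerator and denominator of the reduced fraction: 69 = 3^1 · 23 and 19 = 3^0 · 19. Apply v_p(a/b) = v_p(a) − v_p(b): v_3(69/19) = 1 − 0 = 1.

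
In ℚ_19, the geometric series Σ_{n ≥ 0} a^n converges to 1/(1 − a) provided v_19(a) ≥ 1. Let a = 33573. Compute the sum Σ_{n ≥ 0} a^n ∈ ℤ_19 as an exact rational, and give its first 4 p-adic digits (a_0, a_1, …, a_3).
Σ a^n = 1/(1 − a) = -1/33572;  first 4 digits = (1, 0, 17, 4)

v_19(a) = 2 ≥ 1, so the series converges in ℤ_19 to 1/(1 − a) = 1/(1 − 33573) = -1/33572. Expand this rational in ℤ_19: compute digits iteratively via d_i = x_i mod 19, x_{i+1} = (x_i − d_i)/19. The first 4 digits are (1, 0, 17, 4).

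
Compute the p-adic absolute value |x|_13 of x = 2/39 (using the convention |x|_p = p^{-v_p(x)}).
|2/39|_13 = 13

Step 1 — compute v_13(x) by factoring powers of 13 out of the numerator and denominator: v_13(2/39) = -1. Step 2 — apply |x|_p = p^{-v_p(x)} = 13^{1} = 13.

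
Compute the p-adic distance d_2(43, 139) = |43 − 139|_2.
d_2(43, 139) = 1/32

Step 1 — x − y = 43 − 139 = -96. Step 2 — v_2(-96) = 5 (factor: -96 = −(2^5 · 3); the sign does not affect v_p). Step 3 — |x − y|_2 = 2^{-5} = 1/32.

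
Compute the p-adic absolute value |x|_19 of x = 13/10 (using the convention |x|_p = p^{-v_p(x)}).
|13/10|_19 = 1

Step 1 — compute v_19(x) by factoring powers of 19 out of the numerator and denominator: v_19(13/10) = 0. Step 2 — apply |x|_p = p^{-v_p(x)} = 19^{0} = 1.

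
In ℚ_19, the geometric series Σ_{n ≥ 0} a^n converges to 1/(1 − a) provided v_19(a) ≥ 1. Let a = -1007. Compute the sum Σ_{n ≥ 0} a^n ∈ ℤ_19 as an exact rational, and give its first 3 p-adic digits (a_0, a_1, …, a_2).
Σ a^n = 1/(1 − a) = 1/1008;  first 3 digits = (1, 4, 13)

v_19(a) = 1 ≥ 1, so the series converges in ℤ_19 to 1/(1 − a) = 1/(1 − (-1007)) = 1/1008. Expand this rational in ℤ_19: compute digits iteratively via d_i = x_i mod 19, x_{i+1} = (x_i − d_i)/19. The first 3 digits are (1, 4, 13).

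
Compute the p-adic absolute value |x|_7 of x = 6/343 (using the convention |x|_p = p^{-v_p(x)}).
|6/343|_7 = 343

Step 1 — compute v_7(x) by factoring powers of 7 out of the numerator and denominator: v_7(6/343) = -3. Step 2 — apply |x|_p = p^{-v_p(x)} = 7^{3} = 343.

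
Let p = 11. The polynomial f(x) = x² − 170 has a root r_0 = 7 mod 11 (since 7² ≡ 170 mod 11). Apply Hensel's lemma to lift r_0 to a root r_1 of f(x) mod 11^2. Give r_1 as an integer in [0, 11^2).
r_1 = 7 (mod 121)

Hensel's recurrence: r_{i+1} = r_i − f(r_i)·(f′(r_i))^{-1} mod 11^{i+2}, with f′(x) = 2x. Iterate:
  r_0 = 7 (mod 11)
  r_1 = 7 (mod 121)
Final: r_1 = 7, and one checks f(r_1) ≡ 0 mod 11^2.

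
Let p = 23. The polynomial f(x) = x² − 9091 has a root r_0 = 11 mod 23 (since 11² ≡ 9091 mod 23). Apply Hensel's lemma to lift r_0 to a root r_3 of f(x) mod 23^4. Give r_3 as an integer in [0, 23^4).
r_3 = 4266 (mod 279841)

Hensel's recurrence: r_{i+1} = r_i − f(r_i)·(f′(r_i))^{-1} mod 23^{i+2}, with f′(x) = 2x. Iterate:
  r_0 = 11 (mod 23)
  r_1 = 34 (mod 529)
  r_2 = 4266 (mod 12167)
  r_3 = 4266 (mod 279841)
Final: r_3 = 4266, and one checks f(r_3) ≡ 0 mod 23^4.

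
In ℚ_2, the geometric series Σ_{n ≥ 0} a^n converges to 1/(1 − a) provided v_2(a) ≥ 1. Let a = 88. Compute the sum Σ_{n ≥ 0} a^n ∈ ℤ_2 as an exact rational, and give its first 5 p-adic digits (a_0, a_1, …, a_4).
Σ a^n = 1/(1 − a) = -1/87;  first 5 digits = (1, 0, 0, 1, 1)

v_2(a) = 3 ≥ 1, so the series converges in ℤ_2 to 1/(1 − a) = 1/(1 − 88) = -1/87. Expand this rational in ℤ_2: compute digits iteratively via d_i = x_i mod 2, x_{i+1} = (x_i − d_i)/2. The first 5 digits are (1, 0, 0, 1, 1).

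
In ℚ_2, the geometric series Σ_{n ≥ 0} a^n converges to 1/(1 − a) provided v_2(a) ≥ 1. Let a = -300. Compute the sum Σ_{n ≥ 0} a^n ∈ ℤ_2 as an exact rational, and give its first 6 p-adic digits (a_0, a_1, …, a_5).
Σ a^n = 1/(1 − a) = 1/301;  first 6 digits = (1, 0, 1, 0, 0, 1)

v_2(a) = 2 ≥ 1, so the series converges in ℤ_2 to 1/(1 − a) = 1/(1 − (-300)) = 1/301. Expand this rational in ℤ_2: compute digits iteratively via d_i = x_i mod 2, x_{i+1} = (x_i − d_i)/2. The first 6 digits are (1, 0, 1, 0, 0, 1).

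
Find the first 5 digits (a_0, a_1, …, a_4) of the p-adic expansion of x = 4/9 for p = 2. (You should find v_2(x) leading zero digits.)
(a_0, …, a_4) = (0, 0, 1, 0, 0)

v_2(4/9) = 2, so a_0 = ... = a_1 = 0. Factor out: x = 2^2 · u with u = 1/9 a unit in ℤ_2. Expand u iteratively via a_{v+i} = u_i mod 2, u_{i+1} = (u_i − a_{v+i})/2:
  u_0 = 1/9;  a_2 = 1;  u_1 = (u_0 − 1)/2 = -4/9
  u_1 = -4/9;  a_3 = 0;  u_2 = (u_1 − 0)/2 = -2/9
  u_2 = -2/9;  a_4 = 0;  u_3 = (u_2 − 0)/2 = -1/9
Digits: (0, 0, 1, 0, 0).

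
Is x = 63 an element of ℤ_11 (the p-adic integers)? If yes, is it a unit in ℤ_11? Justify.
x ∈ ℤ_11^× (unit); v_11(x) = 0

ℤ_11 = {x ∈ ℚ_11 : v_11(x) ≥ 0} and ℤ_11^× = {x ∈ ℤ_11 : v_11(x) = 0}. Here v_11(63) = v_11(num) − v_11(den) = 0; compare against these criteria.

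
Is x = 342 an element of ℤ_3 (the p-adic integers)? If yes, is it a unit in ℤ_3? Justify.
x ∈ ℤ_3 but not a unit; v_3(x) = 2 > 0

ℤ_3 = {x ∈ ℚ_3 : v_3(x) ≥ 0} and ℤ_3^× = {x ∈ ℤ_3 : v_3(x) = 0}. Here v_3(342) = v_3(num) − v_3(den) = 2; compare against these criteria.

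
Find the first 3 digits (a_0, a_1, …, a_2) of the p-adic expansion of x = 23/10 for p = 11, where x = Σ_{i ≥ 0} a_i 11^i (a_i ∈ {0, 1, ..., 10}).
(a_0, …, a_2) = (10, 7, 7)

v_11(23/10) = 0 (numerator and denominator both coprime to 11), so x ∈ ℤ_11^×. Compute digits iteratively via a_i = x_i mod 11, x_{i+1} = (x_i − a_i)/11, with x_0 = x:
  x_0 = 23/10;  a_0 = 10;  x_1 = (x_0 − 10)/11 = -7/10
  x_1 = -7/10;  a_1 = 7;  x_2 = (x_1 − 7)/11 = -7/10
  x_2 = -7/10;  a_2 = 7;  x_3 = (x_2 − 7)/11 = -7/10
Digits: (10, 7, 7).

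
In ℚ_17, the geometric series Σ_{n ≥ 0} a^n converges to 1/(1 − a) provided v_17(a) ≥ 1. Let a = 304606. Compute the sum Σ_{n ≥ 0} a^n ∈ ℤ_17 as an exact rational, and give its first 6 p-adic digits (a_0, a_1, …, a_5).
Σ a^n = 1/(1 − a) = -1/304605;  first 6 digits = (1, 0, 0, 11, 3, 0)

v_17(a) = 3 ≥ 1, so the series converges in ℤ_17 to 1/(1 − a) = 1/(1 − 304606) = -1/304605. Expand this rational in ℤ_17: compute digits iteratively via d_i = x_i mod 17, x_{i+1} = (x_i − d_i)/17. The first 6 digits are (1, 0, 0, 11, 3, 0).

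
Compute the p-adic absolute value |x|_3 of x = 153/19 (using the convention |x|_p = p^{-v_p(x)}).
|153/19|_3 = 1/9

Step 1 — compute v_3(x) by factoring powers of 3 out of the numerator and denominator: v_3(153/19) = 2. Step 2 — apply |x|_p = p^{-v_p(x)} = 3^{-2} = 1/9.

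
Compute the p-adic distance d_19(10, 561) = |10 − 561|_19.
d_19(10, 561) = 1/19

Step 1 — x − y = 10 − 561 = -551. Step 2 — v_19(-551) = 1 (factor: -551 = −(19^1 · 29); the sign does not affect v_p). Step 3 — |x − y|_19 = 19^{-1} = 1/19.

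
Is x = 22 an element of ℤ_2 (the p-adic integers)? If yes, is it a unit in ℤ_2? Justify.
x ∈ ℤ_2 but not a unit; v_2(x) = 1 > 0

ℤ_2 = {x ∈ ℚ_2 : v_2(x) ≥ 0} and ℤ_2^× = {x ∈ ℤ_2 : v_2(x) = 0}. Here v_2(22) = v_2(num) − v_2(den) = 1; compare against these criteria.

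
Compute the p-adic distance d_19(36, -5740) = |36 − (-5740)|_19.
d_19(36, -5740) = 1/361

Step 1 — x − y = 36 − (-5740) = 5776. Step 2 — v_19(5776) = 2 (factor: 5776 = (19^2 · 16); the sign does not affect v_p). Step 3 — |x − y|_19 = 19^{-2} = 1/361.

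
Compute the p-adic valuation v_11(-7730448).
v_11(-7730448) = 5

v_11(n) is the largest exponent k such that 11^k divides n. Factor out: -7730448 = -11^5 · 48. (Sign doesn't affect v_p.) So v_11(-7730448) = 5.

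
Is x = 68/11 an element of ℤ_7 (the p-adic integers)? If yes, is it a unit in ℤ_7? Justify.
x ∈ ℤ_7^× (unit); v_7(x) = 0

ℤ_7 = {x ∈ ℚ_7 : v_7(x) ≥ 0} and ℤ_7^× = {x ∈ ℤ_7 : v_7(x) = 0}. Here v_7(68/11) = v_7(num) − v_7(den) = 0; compare against these criteria.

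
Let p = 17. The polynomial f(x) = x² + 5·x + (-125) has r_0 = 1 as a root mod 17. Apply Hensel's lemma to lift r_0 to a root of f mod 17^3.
r_2 = 3486 (mod 4913)

Hensel: r_{i+1} = r_i − f(r_i)·(f′(r_i))^{-1} mod 17^{i+2}, f′(x) = 2x + 5. Iterate:
  r_0 = 1 (mod 17)
  r_1 = 18 (mod 289)
  r_2 = 3486 (mod 4913)
Final: r = 3486 satisfies f(r) ≡ 0 mod 17^3.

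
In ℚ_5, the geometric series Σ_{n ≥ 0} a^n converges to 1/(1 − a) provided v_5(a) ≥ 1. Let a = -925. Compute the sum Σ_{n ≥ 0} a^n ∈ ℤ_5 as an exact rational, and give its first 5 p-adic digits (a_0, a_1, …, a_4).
Σ a^n = 1/(1 − a) = 1/926;  first 5 digits = (1, 0, 3, 2, 2)

v_5(a) = 2 ≥ 1, so the series converges in ℤ_5 to 1/(1 − a) = 1/(1 − (-925)) = 1/926. Expand this rational in ℤ_5: compute digits iteratively via d_i = x_i mod 5, x_{i+1} = (x_i − d_i)/5. The first 5 digits are (1, 0, 3, 2, 2).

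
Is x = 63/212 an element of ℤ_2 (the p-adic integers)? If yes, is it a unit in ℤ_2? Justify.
x ∉ ℤ_2 (v_2(x) = -2 < 0)

ℤ_2 = {x ∈ ℚ_2 : v_2(x) ≥ 0} and ℤ_2^× = {x ∈ ℤ_2 : v_2(x) = 0}. Here v_2(63/212) = v_2(num) − v_2(den) = -2; compare against these criteria.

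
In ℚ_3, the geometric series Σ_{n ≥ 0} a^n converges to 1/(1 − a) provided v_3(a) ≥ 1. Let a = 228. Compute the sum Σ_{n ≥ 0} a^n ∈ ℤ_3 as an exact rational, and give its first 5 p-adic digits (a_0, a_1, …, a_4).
Σ a^n = 1/(1 − a) = -1/227;  first 5 digits = (1, 1, 2, 2, 0)

v_3(a) = 1 ≥ 1, so the series converges in ℤ_3 to 1/(1 − a) = 1/(1 − 228) = -1/227. Expand this rational in ℤ_3: compute digits iteratively via d_i = x_i mod 3, x_{i+1} = (x_i − d_i)/3. The first 5 digits are (1, 1, 2, 2, 0).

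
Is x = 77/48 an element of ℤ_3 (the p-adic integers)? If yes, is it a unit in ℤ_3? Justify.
x ∉ ℤ_3 (v_3(x) = -1 < 0)

ℤ_3 = {x ∈ ℚ_3 : v_3(x) ≥ 0} and ℤ_3^× = {x ∈ ℤ_3 : v_3(x) = 0}. Here v_3(77/48) = v_3(num) − v_3(den) = -1; compare against these criteria.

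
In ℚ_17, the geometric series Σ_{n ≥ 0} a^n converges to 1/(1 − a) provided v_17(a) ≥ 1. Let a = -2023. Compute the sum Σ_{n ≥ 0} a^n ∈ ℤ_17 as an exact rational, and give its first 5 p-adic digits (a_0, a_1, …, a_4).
Σ a^n = 1/(1 − a) = 1/2024;  first 5 digits = (1, 0, 10, 16, 14)

v_17(a) = 2 ≥ 1, so the series converges in ℤ_17 to 1/(1 − a) = 1/(1 − (-2023)) = 1/2024. Expand this rational in ℤ_17: compute digits iteratively via d_i = x_i mod 17, x_{i+1} = (x_i − d_i)/17. The first 5 digits are (1, 0, 10, 16, 14).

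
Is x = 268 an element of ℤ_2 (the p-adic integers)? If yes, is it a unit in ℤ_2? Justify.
x ∈ ℤ_2 but not a unit; v_2(x) = 2 > 0

ℤ_2 = {x ∈ ℚ_2 : v_2(x) ≥ 0} and ℤ_2^× = {x ∈ ℤ_2 : v_2(x) = 0}. Here v_2(268) = v_2(num) − v_2(den) = 2; compare against these criteria.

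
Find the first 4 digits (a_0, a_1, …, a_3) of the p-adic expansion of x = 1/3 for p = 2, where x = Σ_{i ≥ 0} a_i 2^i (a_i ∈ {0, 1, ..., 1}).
(a_0, …, a_3) = (1, 1, 0, 1)

v_2(1/3) = 0 (numerator and denominator both coprime to 2), so x ∈ ℤ_2^×. Compute digits iteratively via a_i = x_i mod 2, x_{i+1} = (x_i − a_i)/2, with x_0 = x:
  x_0 = 1/3;  a_0 = 1;  x_1 = (x_0 − 1)/2 = -1/3
  x_1 = -1/3;  a_1 = 1;  x_2 = (x_1 − 1)/2 = -2/3
  x_2 = -2/3;  a_2 = 0;  x_3 = (x_2 − 0)/2 = -1/3
  x_3 = -1/3;  a_3 = 1;  x_4 = (x_3 − 1)/2 = -2/3
Digits: (1, 1, 0, 1).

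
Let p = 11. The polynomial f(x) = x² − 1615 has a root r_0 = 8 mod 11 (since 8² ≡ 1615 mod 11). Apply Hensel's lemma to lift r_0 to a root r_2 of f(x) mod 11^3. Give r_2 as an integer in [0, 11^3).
r_2 = 899 (mod 1331)

Hensel's recurrence: r_{i+1} = r_i − f(r_i)·(f′(r_i))^{-1} mod 11^{i+2}, with f′(x) = 2x. Iterate:
  r_0 = 8 (mod 11)
  r_1 = 52 (mod 121)
  r_2 = 899 (mod 1331)
Final: r_2 = 899, and one checks f(r_2) ≡ 0 mod 11^3.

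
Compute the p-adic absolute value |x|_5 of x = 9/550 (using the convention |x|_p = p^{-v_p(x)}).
|9/550|_5 = 25

Step 1 — compute v_5(x) by factoring powers of 5 out of the numerator and denominator: v_5(9/550) = -2. Step 2 — apply |x|_p = p^{-v_p(x)} = 5^{2} = 25.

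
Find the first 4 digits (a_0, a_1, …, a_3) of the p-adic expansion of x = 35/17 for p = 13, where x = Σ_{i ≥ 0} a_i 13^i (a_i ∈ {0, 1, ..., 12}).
(a_0, …, a_3) = (12, 0, 3, 12)

v_13(35/17) = 0 (numerator and denominator both coprime to 13), so x ∈ ℤ_13^×. Compute digits iteratively via a_i = x_i mod 13, x_{i+1} = (x_i − a_i)/13, with x_0 = x:
  x_0 = 35/17;  a_0 = 12;  x_1 = (x_0 − 12)/13 = -13/17
  x_1 = -13/17;  a_1 = 0;  x_2 = (x_1 − 0)/13 = -1/17
  x_2 = -1/17;  a_2 = 3;  x_3 = (x_2 − 3)/13 = -4/17
  x_3 = -4/17;  a_3 = 12;  x_4 = (x_3 − 12)/13 = -16/17
Digits: (12, 0, 3, 12).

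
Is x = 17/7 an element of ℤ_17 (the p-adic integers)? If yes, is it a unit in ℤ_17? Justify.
x ∈ ℤ_17 but not a unit; v_17(x) = 1 > 0

ℤ_17 = {x ∈ ℚ_17 : v_17(x) ≥ 0} and ℤ_17^× = {x ∈ ℤ_17 : v_17(x) = 0}. Here v_17(17/7) = v_17(num) − v_17(den) = 1; compare against these criteria.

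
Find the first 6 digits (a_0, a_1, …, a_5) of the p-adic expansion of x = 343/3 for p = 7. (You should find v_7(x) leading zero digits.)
(a_0, …, a_5) = (0, 0, 0, 5, 4, 4)

v_7(343/3) = 3, so a_0 = ... = a_2 = 0. Factor out: x = 7^3 · u with u = 1/3 a unit in ℤ_7. Expand u iteratively via a_{v+i} = u_i mod 7, u_{i+1} = (u_i − a_{v+i})/7:
  u_0 = 1/3;  a_3 = 5;  u_1 = (u_0 − 5)/7 = -2/3
  u_1 = -2/3;  a_4 = 4;  u_2 = (u_1 − 4)/7 = -2/3
  u_2 = -2/3;  a_5 = 4;  u_3 = (u_2 − 4)/7 = -2/3
Digits: (0, 0, 0, 5, 4, 4).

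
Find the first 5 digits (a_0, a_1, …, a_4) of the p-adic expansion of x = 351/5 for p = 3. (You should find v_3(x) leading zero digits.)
(a_0, …, a_4) = (0, 0, 0, 2, 2)

v_3(351/5) = 3, so a_0 = ... = a_2 = 0. Factor out: x = 3^3 · u with u = 13/5 a unit in ℤ_3. Expand u iteratively via a_{v+i} = u_i mod 3, u_{i+1} = (u_i − a_{v+i})/3:
  u_0 = 13/5;  a_3 = 2;  u_1 = (u_0 − 2)/3 = 1/5
  u_1 = 1/5;  a_4 = 2;  u_2 = (u_1 − 2)/3 = -3/5
Digits: (0, 0, 0, 2, 2).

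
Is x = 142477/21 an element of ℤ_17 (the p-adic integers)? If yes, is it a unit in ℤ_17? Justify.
x ∈ ℤ_17 but not a unit; v_17(x) = 3 > 0

ℤ_17 = {x ∈ ℚ_17 : v_17(x) ≥ 0} and ℤ_17^× = {x ∈ ℤ_17 : v_17(x) = 0}. Here v_17(142477/21) = v_17(num) − v_17(den) = 3; compare against these criteria.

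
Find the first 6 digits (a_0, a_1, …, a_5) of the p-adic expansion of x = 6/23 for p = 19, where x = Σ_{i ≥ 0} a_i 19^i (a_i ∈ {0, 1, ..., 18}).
(a_0, …, a_5) = (11, 11, 6, 17, 9, 16)

v_19(6/23) = 0 (numerator and denominator both coprime to 19), so x ∈ ℤ_19^×. Compute digits iteratively via a_i = x_i mod 19, x_{i+1} = (x_i − a_i)/19, with x_0 = x:
  x_0 = 6/23;  a_0 = 11;  x_1 = (x_0 − 11)/19 = -13/23
  x_1 = -13/23;  a_1 = 11;  x_2 = (x_1 − 11)/19 = -14/23
  x_2 = -14/23;  a_2 = 6;  x_3 = (x_2 − 6)/19 = -8/23
  x_3 = -8/23;  a_3 = 17;  x_4 = (x_3 − 17)/19 = -21/23
  x_4 = -21/23;  a_4 = 9;  x_5 = (x_4 − 9)/19 = -12/23
  x_5 = -12/23;  a_5 = 16;  x_6 = (x_5 − 16)/19 = -20/23
Digits: (11, 11, 6, 17, 9, 16).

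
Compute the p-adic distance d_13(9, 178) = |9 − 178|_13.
d_13(9, 178) = 1/169

Step 1 — x − y = 9 − 178 = -169. Step 2 — v_13(-169) = 2 (factor: -169 = −(13^2 · 1); the sign does not affect v_p). Step 3 — |x − y|_13 = 13^{-2} = 1/169.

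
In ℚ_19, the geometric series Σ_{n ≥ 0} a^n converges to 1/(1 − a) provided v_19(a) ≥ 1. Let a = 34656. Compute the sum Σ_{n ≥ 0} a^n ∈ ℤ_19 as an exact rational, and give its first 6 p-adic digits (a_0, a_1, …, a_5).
Σ a^n = 1/(1 − a) = -1/34655;  first 6 digits = (1, 0, 1, 5, 1, 10)

v_19(a) = 2 ≥ 1, so the series converges in ℤ_19 to 1/(1 − a) = 1/(1 − 34656) = -1/34655. Expand this rational in ℤ_19: compute digits iteratively via d_i = x_i mod 19, x_{i+1} = (x_i − d_i)/19. The first 6 digits are (1, 0, 1, 5, 1, 10).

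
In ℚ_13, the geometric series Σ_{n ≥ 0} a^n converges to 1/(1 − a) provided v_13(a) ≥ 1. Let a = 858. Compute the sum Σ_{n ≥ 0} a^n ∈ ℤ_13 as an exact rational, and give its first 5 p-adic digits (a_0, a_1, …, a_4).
Σ a^n = 1/(1 − a) = -1/857;  first 5 digits = (1, 1, 6, 11, 2)

v_13(a) = 1 ≥ 1, so the series converges in ℤ_13 to 1/(1 − a) = 1/(1 − 858) = -1/857. Expand this rational in ℤ_13: compute digits iteratively via d_i = x_i mod 13, x_{i+1} = (x_i − d_i)/13. The first 5 digits are (1, 1, 6, 11, 2).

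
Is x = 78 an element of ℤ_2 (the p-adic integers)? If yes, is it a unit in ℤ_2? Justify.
x ∈ ℤ_2 but not a unit; v_2(x) = 1 > 0

ℤ_2 = {x ∈ ℚ_2 : v_2(x) ≥ 0} and ℤ_2^× = {x ∈ ℤ_2 : v_2(x) = 0}. Here v_2(78) = v_2(num) − v_2(den) = 1; compare against these criteria.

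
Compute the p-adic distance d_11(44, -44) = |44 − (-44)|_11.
d_11(44, -44) = 1/11

Step 1 — x − y = 44 − (-44) = 88. Step 2 — v_11(88) = 1 (factor: 88 = (11^1 · 8); the sign does not affect v_p). Step 3 — |x − y|_11 = 11^{-1} = 1/11.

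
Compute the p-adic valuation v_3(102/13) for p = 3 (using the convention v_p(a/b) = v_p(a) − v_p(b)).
v_3(102/13) = 1

Factor powers of 3 from the numerator and denominator of the reduced fraction: 102 = 3^1 · 34 and 13 = 3^0 · 13. Apply v_p(a/b) = v_p(a) − v_p(b): v_3(102/13) = 1 − 0 = 1.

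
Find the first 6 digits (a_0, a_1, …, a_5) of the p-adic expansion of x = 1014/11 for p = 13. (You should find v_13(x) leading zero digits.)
(a_0, …, a_5) = (0, 0, 10, 4, 2, 1)

v_13(1014/11) = 2, so a_0 = ... = a_1 = 0. Factor out: x = 13^2 · u with u = 6/11 a unit in ℤ_13. Expand u iteratively via a_{v+i} = u_i mod 13, u_{i+1} = (u_i − a_{v+i})/13:
  u_0 = 6/11;  a_2 = 10;  u_1 = (u_0 − 10)/13 = -8/11
  u_1 = -8/11;  a_3 = 4;  u_2 = (u_1 − 4)/13 = -4/11
  u_2 = -4/11;  a_4 = 2;  u_3 = (u_2 − 2)/13 = -2/11
  u_3 = -2/11;  a_5 = 1;  u_4 = (u_3 − 1)/13 = -1/11
Digits: (0, 0, 10, 4, 2, 1).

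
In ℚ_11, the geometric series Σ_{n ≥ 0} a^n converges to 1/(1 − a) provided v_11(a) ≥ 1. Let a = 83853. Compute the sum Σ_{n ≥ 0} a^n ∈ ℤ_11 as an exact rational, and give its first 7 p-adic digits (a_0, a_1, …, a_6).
Σ a^n = 1/(1 − a) = -1/83852;  first 7 digits = (1, 0, 0, 8, 5, 0, 9)

v_11(a) = 3 ≥ 1, so the series converges in ℤ_11 to 1/(1 − a) = 1/(1 − 83853) = -1/83852. Expand this rational in ℤ_11: compute digits iteratively via d_i = x_i mod 11, x_{i+1} = (x_i − d_i)/11. The first 7 digits are (1, 0, 0, 8, 5, 0, 9).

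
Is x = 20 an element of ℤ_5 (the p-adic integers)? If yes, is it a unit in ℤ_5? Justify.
x ∈ ℤ_5 but not a unit; v_5(x) = 1 > 0

ℤ_5 = {x ∈ ℚ_5 : v_5(x) ≥ 0} and ℤ_5^× = {x ∈ ℤ_5 : v_5(x) = 0}. Here v_5(20) = v_5(num) − v_5(den) = 1; compare against these criteria.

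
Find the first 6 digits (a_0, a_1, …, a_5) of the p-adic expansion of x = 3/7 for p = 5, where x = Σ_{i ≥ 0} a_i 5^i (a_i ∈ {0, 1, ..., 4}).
(a_0, …, a_5) = (4, 0, 2, 1, 4, 2)

v_5(3/7) = 0 (numerator and denominator both coprime to 5), so x ∈ ℤ_5^×. Compute digits iteratively via a_i = x_i mod 5, x_{i+1} = (x_i − a_i)/5, with x_0 = x:
  x_0 = 3/7;  a_0 = 4;  x_1 = (x_0 − 4)/5 = -5/7
  x_1 = -5/7;  a_1 = 0;  x_2 = (x_1 − 0)/5 = -1/7
  x_2 = -1/7;  a_2 = 2;  x_3 = (x_2 − 2)/5 = -3/7
  x_3 = -3/7;  a_3 = 1;  x_4 = (x_3 − 1)/5 = -2/7
  x_4 = -2/7;  a_4 = 4;  x_5 = (x_4 − 4)/5 = -6/7
  x_5 = -6/7;  a_5 = 2;  x_6 = (x_5 − 2)/5 = -4/7
Digits: (4, 0, 2, 1, 4, 2).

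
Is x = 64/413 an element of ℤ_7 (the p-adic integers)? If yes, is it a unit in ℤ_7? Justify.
x ∉ ℤ_7 (v_7(x) = -1 < 0)

ℤ_7 = {x ∈ ℚ_7 : v_7(x) ≥ 0} and ℤ_7^× = {x ∈ ℤ_7 : v_7(x) = 0}. Here v_7(64/413) = v_7(num) − v_7(den) = -1; compare against these criteria.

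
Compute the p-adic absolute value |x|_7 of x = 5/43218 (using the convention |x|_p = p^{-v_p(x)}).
|5/43218|_7 = 2401

Step 1 — compute v_7(x) by factoring powers of 7 out of the numerator and denominator: v_7(5/43218) = -4. Step 2 — apply |x|_p = p^{-v_p(x)} = 7^{4} = 2401.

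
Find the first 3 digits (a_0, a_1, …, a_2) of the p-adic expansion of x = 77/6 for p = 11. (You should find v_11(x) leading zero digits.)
(a_0, …, a_2) = (0, 3, 9)

v_11(77/6) = 1, so a_0 = ... = a_0 = 0. Factor out: x = 11^1 · u with u = 7/6 a unit in ℤ_11. Expand u iteratively via a_{v+i} = u_i mod 11, u_{i+1} = (u_i − a_{v+i})/11:
  u_0 = 7/6;  a_1 = 3;  u_1 = (u_0 − 3)/11 = -1/6
  u_1 = -1/6;  a_2 = 9;  u_2 = (u_1 − 9)/11 = -5/6
Digits: (0, 3, 9).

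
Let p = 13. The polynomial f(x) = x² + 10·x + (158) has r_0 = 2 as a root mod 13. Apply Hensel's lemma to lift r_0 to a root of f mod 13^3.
r_2 = 2017 (mod 2197)

Hensel: r_{i+1} = r_i − f(r_i)·(f′(r_i))^{-1} mod 13^{i+2}, f′(x) = 2x + 10. Iterate:
  r_0 = 2 (mod 13)
  r_1 = 158 (mod 169)
  r_2 = 2017 (mod 2197)
Final: r = 2017 satisfies f(r) ≡ 0 mod 13^3.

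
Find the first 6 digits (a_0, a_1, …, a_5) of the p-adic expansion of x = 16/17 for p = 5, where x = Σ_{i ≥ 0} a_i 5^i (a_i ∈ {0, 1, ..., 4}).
(a_0, …, a_5) = (3, 4, 0, 1, 3, 2)

v_5(16/17) = 0 (numerator and denominator both coprime to 5), so x ∈ ℤ_5^×. Compute digits iteratively via a_i = x_i mod 5, x_{i+1} = (x_i − a_i)/5, with x_0 = x:
  x_0 = 16/17;  a_0 = 3;  x_1 = (x_0 − 3)/5 = -7/17
  x_1 = -7/17;  a_1 = 4;  x_2 = (x_1 − 4)/5 = -15/17
  x_2 = -15/17;  a_2 = 0;  x_3 = (x_2 − 0)/5 = -3/17
  x_3 = -3/17;  a_3 = 1;  x_4 = (x_3 − 1)/5 = -4/17
  x_4 = -4/17;  a_4 = 3;  x_5 = (x_4 − 3)/5 = -11/17
  x_5 = -11/17;  a_5 = 2;  x_6 = (x_5 − 2)/5 = -9/17
Digits: (3, 4, 0, 1, 3, 2).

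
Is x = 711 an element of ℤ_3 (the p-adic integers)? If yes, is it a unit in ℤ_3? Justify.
x ∈ ℤ_3 but not a unit; v_3(x) = 2 > 0

ℤ_3 = {x ∈ ℚ_3 : v_3(x) ≥ 0} and ℤ_3^× = {x ∈ ℤ_3 : v_3(x) = 0}. Here v_3(711) = v_3(num) − v_3(den) = 2; compare against these criteria.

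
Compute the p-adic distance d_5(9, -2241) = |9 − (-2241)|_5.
d_5(9, -2241) = 1/125

Step 1 — x − y = 9 − (-2241) = 2250. Step 2 — v_5(2250) = 3 (factor: 2250 = (5^3 · 18); the sign does not affect v_p). Step 3 — |x − y|_5 = 5^{-3} = 1/125.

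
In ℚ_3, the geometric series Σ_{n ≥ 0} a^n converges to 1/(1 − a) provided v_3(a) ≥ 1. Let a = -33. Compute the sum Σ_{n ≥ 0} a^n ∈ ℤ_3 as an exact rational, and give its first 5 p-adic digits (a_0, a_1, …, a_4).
Σ a^n = 1/(1 − a) = 1/34;  first 5 digits = (1, 1, 0, 1, 2)

v_3(a) = 1 ≥ 1, so the series converges in ℤ_3 to 1/(1 − a) = 1/(1 − (-33)) = 1/34. Expand this rational in ℤ_3: compute digits iteratively via d_i = x_i mod 3, x_{i+1} = (x_i − d_i)/3. The first 5 digits are (1, 1, 0, 1, 2).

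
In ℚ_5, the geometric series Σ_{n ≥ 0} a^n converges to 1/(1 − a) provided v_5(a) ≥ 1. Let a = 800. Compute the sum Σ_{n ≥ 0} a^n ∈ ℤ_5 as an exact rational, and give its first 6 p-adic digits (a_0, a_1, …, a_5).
Σ a^n = 1/(1 − a) = -1/799;  first 6 digits = (1, 0, 2, 1, 0, 0)

v_5(a) = 2 ≥ 1, so the series converges in ℤ_5 to 1/(1 − a) = 1/(1 − 800) = -1/799. Expand this rational in ℤ_5: compute digits iteratively via d_i = x_i mod 5, x_{i+1} = (x_i − d_i)/5. The first 6 digits are (1, 0, 2, 1, 0, 0).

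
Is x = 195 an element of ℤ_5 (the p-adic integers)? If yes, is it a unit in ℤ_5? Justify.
x ∈ ℤ_5 but not a unit; v_5(x) = 1 > 0

ℤ_5 = {x ∈ ℚ_5 : v_5(x) ≥ 0} and ℤ_5^× = {x ∈ ℤ_5 : v_5(x) = 0}. Here v_5(195) = v_5(num) − v_5(den) = 1; compare against these criteria.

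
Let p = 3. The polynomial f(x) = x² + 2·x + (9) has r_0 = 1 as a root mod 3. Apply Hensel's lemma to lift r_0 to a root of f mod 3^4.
r_3 = 43 (mod 81)

Hensel: r_{i+1} = r_i − f(r_i)·(f′(r_i))^{-1} mod 3^{i+2}, f′(x) = 2x + 2. Iterate:
  r_0 = 1 (mod 3)
  r_1 = 7 (mod 9)
  r_2 = 16 (mod 27)
  r_3 = 43 (mod 81)
Final: r = 43 satisfies f(r) ≡ 0 mod 3^4.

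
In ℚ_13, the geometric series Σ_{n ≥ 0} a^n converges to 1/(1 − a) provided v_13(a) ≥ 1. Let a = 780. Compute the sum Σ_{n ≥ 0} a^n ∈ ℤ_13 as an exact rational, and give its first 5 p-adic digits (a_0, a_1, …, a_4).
Σ a^n = 1/(1 − a) = -1/779;  first 5 digits = (1, 8, 3, 9, 10)

v_13(a) = 1 ≥ 1, so the series converges in ℤ_13 to 1/(1 − a) = 1/(1 − 780) = -1/779. Expand this rational in ℤ_13: compute digits iteratively via d_i = x_i mod 13, x_{i+1} = (x_i − d_i)/13. The first 5 digits are (1, 8, 3, 9, 10).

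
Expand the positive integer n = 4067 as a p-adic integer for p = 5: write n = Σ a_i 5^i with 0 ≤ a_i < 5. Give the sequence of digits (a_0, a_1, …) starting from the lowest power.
(a_0, a_1, …) = (2, 3, 2, 2, 1, 1)

Repeated division by 5 gives the digits low-to-high: 4067 = 2 + 3·5^1 + 2·5^2 + 2·5^3 + 1·5^4 + 1·5^5. Digit sequence: (2, 3, 2, 2, 1, 1).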